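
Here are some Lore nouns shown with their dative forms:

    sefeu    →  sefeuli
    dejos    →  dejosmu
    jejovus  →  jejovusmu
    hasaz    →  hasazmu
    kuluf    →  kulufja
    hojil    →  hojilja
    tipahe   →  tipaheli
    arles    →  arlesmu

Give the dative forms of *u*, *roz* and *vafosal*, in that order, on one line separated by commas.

uli, rozmu, vafosalja

The alternation tracks the final sound of the stem — -mu when the stem ends in a sibilant (*dejos*, *jejovus*, *hasaz*, *arles*); -ja when the stem ends in a non-sibilant consonant (*kuluf*, *hojil*); -li when the stem ends in a vowel (*sefeu*, *tipahe*).
*u* — final sound /u/ (a vowel) → -li → *uli*.
*roz*: final sound = /z/, a sibilant → -mu → *rozmu*.
The final sound of *vafosal* is /l/, which is a non-sibilant consonant, so the suffix is -ja, giving *vafosalja*.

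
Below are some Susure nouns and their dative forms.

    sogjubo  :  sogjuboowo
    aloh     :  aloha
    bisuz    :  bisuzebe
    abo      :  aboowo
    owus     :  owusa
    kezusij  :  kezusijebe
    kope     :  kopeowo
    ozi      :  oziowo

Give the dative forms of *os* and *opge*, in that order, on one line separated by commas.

osa, opgeowo

The suffix is conditioned by the final sound: -a when the stem ends in a voiceless consonant (*aloh*, *owus*); -ebe when the stem ends in a voiced consonant (*bisuz*, *kezusij*); -owo when the stem ends in a vowel (*sogjubo*, *abo*, *kope*, *ozi*).
The final sound of *os* is /s/, which is a voiceless consonant, so the suffix is -a, giving *osa*.
The final sound of *opge* is /e/, which is a vowel, so the suffix is -owo, giving *opgeowo*.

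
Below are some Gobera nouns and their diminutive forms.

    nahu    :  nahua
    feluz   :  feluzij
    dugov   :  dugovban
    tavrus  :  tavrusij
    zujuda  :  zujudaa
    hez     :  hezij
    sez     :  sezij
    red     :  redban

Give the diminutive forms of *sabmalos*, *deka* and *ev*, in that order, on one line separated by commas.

The alternation tracks the final sound of the stem — -ij when the stem ends in a sibilant (*feluz*, *tavrus*, *hez*, *sez*); -ban when the stem ends in a non-sibilant consonant (*dugov*, *red*); -a when the stem ends in a vowel (*nahu*, *zujuda*).
*sabmalos*: final sound = /s/, a sibilant → -ij → *sabmalosij*.
Since the final sound of *deka* is /a/ (a vowel), it takes -a, giving *dekaa*.
Since the final sound of *ev* is /v/ (a non-sibilant consonant), it takes -ban, giving *evban*.

sabmalosij, dekaa, evban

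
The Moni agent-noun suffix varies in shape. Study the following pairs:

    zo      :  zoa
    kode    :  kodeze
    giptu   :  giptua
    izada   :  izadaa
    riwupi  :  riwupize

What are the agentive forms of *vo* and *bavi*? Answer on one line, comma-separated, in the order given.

voa, bavize

Looking at the last vowel of each stem: -ze when the last vowel of the stem is a front vowel (*kode*, *riwupi*); -a when the last vowel of the stem is a back vowel (*zo*, *giptu*, *izada*).
*vo* — last vowel /o/ (a back vowel) → -a → *voa*.
Since the last vowel of *bavi* is /i/ (a front vowel), it takes -ze, giving *bavize*.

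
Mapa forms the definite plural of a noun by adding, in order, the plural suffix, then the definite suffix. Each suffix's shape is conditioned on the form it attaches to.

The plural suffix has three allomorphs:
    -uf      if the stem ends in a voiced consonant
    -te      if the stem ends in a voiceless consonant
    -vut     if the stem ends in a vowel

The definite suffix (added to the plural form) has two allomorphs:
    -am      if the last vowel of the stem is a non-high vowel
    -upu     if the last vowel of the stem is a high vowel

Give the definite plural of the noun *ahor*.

ahorufupu

*ahor*: final sound = /r/, a voiced consonant → -uf → *ahoruf*.
The plural form *ahoruf* — last vowel /u/ (a high vowel) → -upu → *ahorufupu*.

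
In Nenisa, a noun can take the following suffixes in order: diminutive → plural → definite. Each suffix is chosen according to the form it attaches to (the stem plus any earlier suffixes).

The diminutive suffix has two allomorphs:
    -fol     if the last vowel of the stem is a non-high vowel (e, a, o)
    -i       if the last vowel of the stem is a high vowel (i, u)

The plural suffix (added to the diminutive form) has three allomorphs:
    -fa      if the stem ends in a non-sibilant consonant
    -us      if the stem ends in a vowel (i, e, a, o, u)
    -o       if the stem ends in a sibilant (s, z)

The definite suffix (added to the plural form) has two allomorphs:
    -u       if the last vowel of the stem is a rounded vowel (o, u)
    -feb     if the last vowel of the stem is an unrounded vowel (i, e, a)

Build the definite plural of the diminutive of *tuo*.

*tuo* — last vowel /o/ (a non-high vowel) → -fol → *tuofol*.
Since the final sound of the diminutive form *tuofol* is /l/ (a non-sibilant consonant), it takes -fa, giving *tuofolfa*.
The last vowel of the plural form *tuofolfa* is /a/, which is an unrounded vowel, so the definite suffix is -feb, giving *tuofolfafeb*.

tuofolfafeb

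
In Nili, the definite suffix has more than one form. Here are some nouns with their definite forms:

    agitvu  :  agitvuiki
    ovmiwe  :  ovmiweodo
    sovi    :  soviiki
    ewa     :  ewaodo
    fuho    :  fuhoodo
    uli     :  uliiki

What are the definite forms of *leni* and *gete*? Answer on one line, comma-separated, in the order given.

leniiki, geteodo

The pattern is height harmony: -iki when the last vowel of the stem is a high vowel (*agitvu*, *sovi*, *uli*); -odo when the last vowel of the stem is a non-high vowel (*ovmiwe*, *ewa*, *fuho*).
*leni* — last vowel /i/ (a high vowel) → -iki → *leniiki*.
Since the last vowel of *gete* is /e/ (a non-high vowel), it takes -odo, giving *geteodo*.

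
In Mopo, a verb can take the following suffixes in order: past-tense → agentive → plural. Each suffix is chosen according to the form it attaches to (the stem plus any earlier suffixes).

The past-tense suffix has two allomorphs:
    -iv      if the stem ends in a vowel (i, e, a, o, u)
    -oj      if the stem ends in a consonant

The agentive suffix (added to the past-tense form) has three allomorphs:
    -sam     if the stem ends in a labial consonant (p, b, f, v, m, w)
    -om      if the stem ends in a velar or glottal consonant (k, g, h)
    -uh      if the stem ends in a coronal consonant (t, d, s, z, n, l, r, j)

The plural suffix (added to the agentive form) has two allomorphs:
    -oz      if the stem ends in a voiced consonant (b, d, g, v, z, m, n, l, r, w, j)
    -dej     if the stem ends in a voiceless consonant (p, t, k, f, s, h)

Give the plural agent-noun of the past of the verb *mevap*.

Since the final sound of *mevap* is /p/ (a consonant), it takes -oj, giving *mevapoj*.
The past-tense form *mevapoj* — final consonant /j/ (coronal) → -uh → *mevapojuh*.
The final consonant of the agentive form *mevapojuh* is /h/, which is voiceless, so the plural suffix is -dej, giving *mevapojuhdej*.

mevapojuhdej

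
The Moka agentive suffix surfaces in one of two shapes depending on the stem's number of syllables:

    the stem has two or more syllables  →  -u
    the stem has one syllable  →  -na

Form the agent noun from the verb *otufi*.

With 3 syllables, *otufi* takes -u → *otufiu*.

otufiu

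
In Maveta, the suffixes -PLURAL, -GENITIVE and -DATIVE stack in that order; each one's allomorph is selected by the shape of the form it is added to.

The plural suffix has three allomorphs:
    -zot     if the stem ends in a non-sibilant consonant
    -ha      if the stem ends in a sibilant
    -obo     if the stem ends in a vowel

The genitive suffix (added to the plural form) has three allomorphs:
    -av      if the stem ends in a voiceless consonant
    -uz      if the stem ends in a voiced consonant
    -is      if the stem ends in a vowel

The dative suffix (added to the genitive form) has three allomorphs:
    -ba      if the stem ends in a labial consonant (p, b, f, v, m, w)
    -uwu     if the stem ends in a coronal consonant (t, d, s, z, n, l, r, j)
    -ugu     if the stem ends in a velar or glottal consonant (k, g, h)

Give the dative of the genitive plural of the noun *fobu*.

*fobu*: final sound = /u/, a vowel → -obo → *fobuobo*.
The plural form *fobuobo*: final sound = /o/, a vowel → -is → *fobuobois*.
Since the final consonant of the genitive form *fobuobois* is /s/ (coronal), it takes -uwu, giving *fobuoboisuwu*.

fobuoboisuwu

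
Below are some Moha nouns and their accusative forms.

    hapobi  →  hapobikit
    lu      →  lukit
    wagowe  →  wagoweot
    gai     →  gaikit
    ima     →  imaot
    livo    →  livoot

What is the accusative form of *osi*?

osikit

The alternation tracks the last vowel of the stem — -kit when the last vowel of the stem is a high vowel (*hapobi*, *lu*, *gai*); -ot when the last vowel of the stem is a non-high vowel (*wagowe*, *ima*, *livo*).
Since the last vowel of *osi* is /i/ (a high vowel), it takes -kit, giving *osikit*.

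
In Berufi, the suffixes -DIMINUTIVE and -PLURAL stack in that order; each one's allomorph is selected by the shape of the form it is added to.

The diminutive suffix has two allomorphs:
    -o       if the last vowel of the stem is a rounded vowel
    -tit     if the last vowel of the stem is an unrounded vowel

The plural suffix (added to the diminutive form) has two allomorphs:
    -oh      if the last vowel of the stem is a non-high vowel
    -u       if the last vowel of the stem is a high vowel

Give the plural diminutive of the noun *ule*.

*ule*: last vowel = /e/, an unrounded vowel → -tit → *uletit*.
The last vowel of the diminutive form *uletit* is /i/, which is a high vowel, so the plural suffix is -u, giving *uletitu*.

uletitu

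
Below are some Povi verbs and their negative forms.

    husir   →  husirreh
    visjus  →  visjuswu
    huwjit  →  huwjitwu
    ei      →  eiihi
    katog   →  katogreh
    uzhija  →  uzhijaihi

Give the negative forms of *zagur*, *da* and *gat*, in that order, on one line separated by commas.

Looking at the final sound of each stem: -wu when the stem ends in a voiceless consonant (*visjus*, *huwjit*); -reh when the stem ends in a voiced consonant (*husir*, *katog*); -ihi when the stem ends in a vowel (*ei*, *uzhija*).
The final sound of *zagur* is /r/, which is a voiced consonant, so the suffix is -reh, giving *zagurreh*.
*da*: final sound = /a/, a vowel → -ihi → *daihi*.
*gat*: final sound = /t/, a voiceless consonant → -wu → *gatwu*.

zagurreh, daihi, gatwu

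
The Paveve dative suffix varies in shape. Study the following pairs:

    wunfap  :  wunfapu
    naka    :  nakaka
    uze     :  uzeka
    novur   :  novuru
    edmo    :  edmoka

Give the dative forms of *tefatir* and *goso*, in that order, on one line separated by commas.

tefatiru, gosoka

Looking at the final sound of each stem: -u when the stem ends in a consonant (*wunfap*, *novur*); -ka when the stem ends in a vowel (*naka*, *uze*, *edmo*).
*tefatir* — final sound /r/ (a consonant) → -u → *tefatiru*.
*goso*: final sound = /o/, a vowel → -ka → *gosoka*.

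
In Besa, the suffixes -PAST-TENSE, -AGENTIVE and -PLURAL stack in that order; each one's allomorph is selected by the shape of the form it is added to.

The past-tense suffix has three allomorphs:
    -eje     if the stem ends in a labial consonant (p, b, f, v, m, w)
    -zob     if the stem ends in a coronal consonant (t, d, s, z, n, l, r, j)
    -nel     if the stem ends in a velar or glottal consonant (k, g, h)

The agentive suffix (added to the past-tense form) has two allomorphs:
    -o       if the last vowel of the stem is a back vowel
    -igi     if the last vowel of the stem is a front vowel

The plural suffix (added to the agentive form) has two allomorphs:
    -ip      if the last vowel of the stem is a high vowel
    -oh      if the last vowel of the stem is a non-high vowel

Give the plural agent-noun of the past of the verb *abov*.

abovejeigiip

*abov*: final consonant = /v/, labial → -eje → *aboveje*.
Since the last vowel of the past-tense form *aboveje* is /e/ (a front vowel), it takes -igi, giving *abovejeigi*.
The agentive form *abovejeigi*: last vowel = /i/, a high vowel → -ip → *abovejeigiip*.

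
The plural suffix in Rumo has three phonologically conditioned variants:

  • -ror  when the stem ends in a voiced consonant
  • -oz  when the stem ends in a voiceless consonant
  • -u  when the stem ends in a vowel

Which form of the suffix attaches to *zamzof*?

-oz

The final sound of *zamzof* is /f/, which is a voiceless consonant, so the suffix is -oz.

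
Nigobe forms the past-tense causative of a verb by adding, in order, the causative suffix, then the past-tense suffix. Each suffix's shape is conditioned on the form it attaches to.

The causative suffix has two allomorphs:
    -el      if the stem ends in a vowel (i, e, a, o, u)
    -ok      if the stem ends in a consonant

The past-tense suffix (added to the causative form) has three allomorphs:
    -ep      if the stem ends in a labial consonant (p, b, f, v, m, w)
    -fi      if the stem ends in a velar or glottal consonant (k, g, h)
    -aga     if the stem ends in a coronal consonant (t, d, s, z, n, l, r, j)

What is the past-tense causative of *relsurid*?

relsuridokfi

The final sound of *relsurid* is /d/, which is a consonant, so the causative suffix is -ok, giving *relsuridok*.
The causative form *relsuridok*: final consonant = /k/, velar/glottal → -fi → *relsuridokfi*.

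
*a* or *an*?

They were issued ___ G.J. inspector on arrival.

a

The indefinite article is chosen by the initial *sound* of the following word, not its spelling.
The initialism *G.J.* is read letter by letter; the first letter, G, is pronounced /dʒiː/, which begins with a consonant sound.
So the article is *a*: They were issued a G.J. inspector on arrival.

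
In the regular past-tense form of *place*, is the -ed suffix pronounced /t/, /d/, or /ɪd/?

The stem *place* ends in a voiceless consonant other than /t/.
The -ed suffix is realized as /ɪd/ after /t, d/; as /t/ after other voiceless consonants; and as /d/ after other voiced sounds.
So -ed on *place* is pronounced /t/.

/t/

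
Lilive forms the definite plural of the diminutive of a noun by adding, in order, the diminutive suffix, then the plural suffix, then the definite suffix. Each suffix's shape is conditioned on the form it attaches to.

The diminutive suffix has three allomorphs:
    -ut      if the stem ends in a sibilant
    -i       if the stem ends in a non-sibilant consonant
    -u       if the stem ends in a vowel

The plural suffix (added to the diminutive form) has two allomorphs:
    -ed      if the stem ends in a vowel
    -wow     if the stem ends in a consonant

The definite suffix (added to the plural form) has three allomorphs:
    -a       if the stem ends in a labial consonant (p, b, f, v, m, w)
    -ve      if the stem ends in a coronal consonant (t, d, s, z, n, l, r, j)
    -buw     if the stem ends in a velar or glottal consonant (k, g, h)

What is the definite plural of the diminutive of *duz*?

Since the final sound of *duz* is /z/ (a sibilant), it takes -ut, giving *duzut*.
The diminutive form *duzut*: final sound = /t/, a consonant → -wow → *duzutwow*.
Since the final consonant of the plural form *duzutwow* is /w/ (labial), it takes -a, giving *duzutwowa*.

duzutwowa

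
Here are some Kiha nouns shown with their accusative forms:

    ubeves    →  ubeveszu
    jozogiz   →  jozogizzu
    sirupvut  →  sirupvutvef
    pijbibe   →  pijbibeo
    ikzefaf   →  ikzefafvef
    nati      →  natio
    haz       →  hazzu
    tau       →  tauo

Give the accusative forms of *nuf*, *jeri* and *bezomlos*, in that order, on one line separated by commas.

The alternation tracks the final sound of the stem — -zu when the stem ends in a sibilant (*ubeves*, *jozogiz*, *haz*); -vef when the stem ends in a non-sibilant consonant (*sirupvut*, *ikzefaf*); -o when the stem ends in a vowel (*pijbibe*, *nati*, *tau*).
Since the final sound of *nuf* is /f/ (a non-sibilant consonant), it takes -vef, giving *nufvef*.
Since the final sound of *jeri* is /i/ (a vowel), it takes -o, giving *jerio*.
The final sound of *bezomlos* is /s/, which is a sibilant, so the suffix is -zu, giving *bezomloszu*.

nufvef, jerio, bezomloszu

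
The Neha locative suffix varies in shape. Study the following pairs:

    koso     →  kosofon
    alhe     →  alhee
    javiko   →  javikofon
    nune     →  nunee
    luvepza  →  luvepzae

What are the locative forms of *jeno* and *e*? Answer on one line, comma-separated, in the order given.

The alternation tracks the last vowel of the stem — -fon when the last vowel of the stem is a rounded vowel (*koso*, *javiko*); -e when the last vowel of the stem is an unrounded vowel (*alhe*, *nune*, *luvepza*).
Since the last vowel of *jeno* is /o/ (a rounded vowel), it takes -fon, giving *jenofon*.
The last vowel of *e* is /e/, which is an unrounded vowel, so the suffix is -e, giving *ee*.

jenofon, ee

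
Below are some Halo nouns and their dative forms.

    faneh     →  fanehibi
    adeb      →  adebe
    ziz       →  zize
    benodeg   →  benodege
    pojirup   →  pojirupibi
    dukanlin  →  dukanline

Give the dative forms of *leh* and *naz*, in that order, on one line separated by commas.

lehibi, naze

The suffix is conditioned by the final consonant: -ibi when the stem ends in a voiceless consonant (*faneh*, *pojirup*); -e when the stem ends in a voiced consonant (*adeb*, *ziz*, *benodeg*, *dukanlin*).
Since the final consonant of *leh* is /h/ (voiceless), it takes -ibi, giving *lehibi*.
Since the final consonant of *naz* is /z/ (voiced), it takes -e, giving *naze*.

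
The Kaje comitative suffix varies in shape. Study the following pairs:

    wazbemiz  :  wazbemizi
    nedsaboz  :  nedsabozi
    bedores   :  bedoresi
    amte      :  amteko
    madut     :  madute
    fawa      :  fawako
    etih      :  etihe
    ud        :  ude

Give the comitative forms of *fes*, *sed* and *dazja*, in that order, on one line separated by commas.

fesi, sede, dazjako

The pattern is sibilance of the final sound: -i when the stem ends in a sibilant (*wazbemiz*, *nedsaboz*, *bedores*); -e when the stem ends in a non-sibilant consonant (*madut*, *etih*, *ud*); -ko when the stem ends in a vowel (*amte*, *fawa*).
*fes*: final sound = /s/, a sibilant → -i → *fesi*.
*sed*: final sound = /d/, a non-sibilant consonant → -e → *sede*.
*dazja* — final sound /a/ (a vowel) → -ko → *dazjako*.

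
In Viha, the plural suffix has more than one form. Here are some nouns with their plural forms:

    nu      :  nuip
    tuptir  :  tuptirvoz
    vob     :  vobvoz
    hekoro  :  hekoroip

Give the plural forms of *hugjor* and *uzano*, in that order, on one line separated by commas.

hugjorvoz, uzanoip

Looking at the final sound of each stem: -voz when the stem ends in a consonant (*tuptir*, *vob*); -ip when the stem ends in a vowel (*nu*, *hekoro*).
Since the final sound of *hugjor* is /r/ (a consonant), it takes -voz, giving *hugjorvoz*.
*uzano*: final sound = /o/, a vowel → -ip → *uzanoip*.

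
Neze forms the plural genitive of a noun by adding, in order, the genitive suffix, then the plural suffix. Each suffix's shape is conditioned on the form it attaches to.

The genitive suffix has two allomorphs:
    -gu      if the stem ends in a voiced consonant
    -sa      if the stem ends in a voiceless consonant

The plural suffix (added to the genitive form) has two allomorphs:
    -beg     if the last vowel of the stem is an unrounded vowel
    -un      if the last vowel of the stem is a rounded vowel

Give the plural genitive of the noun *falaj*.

falajguun

The final consonant of *falaj* is /j/, which is voiced, so the genitive suffix is -gu, giving *falajgu*.
The genitive form *falajgu*: last vowel = /u/, a rounded vowel → -un → *falajguun*.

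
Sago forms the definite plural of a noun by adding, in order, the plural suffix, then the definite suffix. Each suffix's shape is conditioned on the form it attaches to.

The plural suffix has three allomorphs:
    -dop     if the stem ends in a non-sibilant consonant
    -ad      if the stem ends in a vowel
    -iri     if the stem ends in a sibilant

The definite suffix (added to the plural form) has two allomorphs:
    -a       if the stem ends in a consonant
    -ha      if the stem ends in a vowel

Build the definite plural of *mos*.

The final sound of *mos* is /s/, which is a sibilant, so the plural suffix is -iri, giving *mosiri*.
The plural form *mosiri*: final sound = /i/, a vowel → -ha → *mosiriha*.

mosiriha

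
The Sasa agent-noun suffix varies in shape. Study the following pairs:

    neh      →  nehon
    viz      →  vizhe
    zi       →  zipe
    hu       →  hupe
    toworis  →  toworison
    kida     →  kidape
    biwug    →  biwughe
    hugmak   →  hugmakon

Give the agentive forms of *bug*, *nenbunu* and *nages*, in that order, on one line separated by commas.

Looking at the final sound of each stem: -on when the stem ends in a voiceless consonant (*neh*, *toworis*, *hugmak*); -he when the stem ends in a voiced consonant (*viz*, *biwug*); -pe when the stem ends in a vowel (*zi*, *hu*, *kida*).
*bug*: final sound = /g/, a voiced consonant → -he → *bughe*.
Since the final sound of *nenbunu* is /u/ (a vowel), it takes -pe, giving *nenbunupe*.
*nages* — final sound /s/ (a voiceless consonant) → -on → *nageson*.

bughe, nenbunupe, nageson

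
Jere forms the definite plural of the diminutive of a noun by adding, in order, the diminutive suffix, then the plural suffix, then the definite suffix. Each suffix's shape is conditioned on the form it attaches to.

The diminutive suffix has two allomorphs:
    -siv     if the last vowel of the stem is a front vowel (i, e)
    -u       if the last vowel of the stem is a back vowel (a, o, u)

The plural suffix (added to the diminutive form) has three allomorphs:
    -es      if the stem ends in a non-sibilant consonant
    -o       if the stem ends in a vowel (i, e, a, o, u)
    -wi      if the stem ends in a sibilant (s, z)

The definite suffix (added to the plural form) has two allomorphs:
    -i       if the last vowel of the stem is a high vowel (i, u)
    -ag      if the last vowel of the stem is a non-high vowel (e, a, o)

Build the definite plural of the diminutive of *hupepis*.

The last vowel of *hupepis* is /i/, which is a front vowel, so the diminutive suffix is -siv, giving *hupepissiv*.
The diminutive form *hupepissiv* — final sound /v/ (a non-sibilant consonant) → -es → *hupepissives*.
The last vowel of the plural form *hupepissives* is /e/, which is a non-high vowel, so the definite suffix is -ag, giving *hupepissivesag*.

hupepissivesag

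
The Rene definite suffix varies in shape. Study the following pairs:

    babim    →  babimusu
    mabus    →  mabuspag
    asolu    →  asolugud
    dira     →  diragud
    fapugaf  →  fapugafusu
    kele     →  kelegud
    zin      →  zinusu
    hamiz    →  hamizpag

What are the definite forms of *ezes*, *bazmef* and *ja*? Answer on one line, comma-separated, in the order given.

The alternation tracks the final sound of the stem — -pag when the stem ends in a sibilant (*mabus*, *hamiz*); -usu when the stem ends in a non-sibilant consonant (*babim*, *fapugaf*, *zin*); -gud when the stem ends in a vowel (*asolu*, *dira*, *kele*).
The final sound of *ezes* is /s/, which is a sibilant, so the suffix is -pag, giving *ezespag*.
The final sound of *bazmef* is /f/, which is a non-sibilant consonant, so the suffix is -usu, giving *bazmefusu*.
*ja* — final sound /a/ (a vowel) → -gud → *jagud*.

ezespag, bazmefusu, jagud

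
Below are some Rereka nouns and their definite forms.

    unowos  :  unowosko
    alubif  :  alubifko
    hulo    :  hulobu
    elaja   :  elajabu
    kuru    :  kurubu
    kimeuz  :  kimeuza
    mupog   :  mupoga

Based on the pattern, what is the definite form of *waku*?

The pattern is voicing of the final sound: -ko when the stem ends in a voiceless consonant (*unowos*, *alubif*); -a when the stem ends in a voiced consonant (*kimeuz*, *mupog*); -bu when the stem ends in a vowel (*hulo*, *elaja*, *kuru*).
Since the final sound of *waku* is /u/ (a vowel), it takes -bu, giving *wakubu*.

wakubu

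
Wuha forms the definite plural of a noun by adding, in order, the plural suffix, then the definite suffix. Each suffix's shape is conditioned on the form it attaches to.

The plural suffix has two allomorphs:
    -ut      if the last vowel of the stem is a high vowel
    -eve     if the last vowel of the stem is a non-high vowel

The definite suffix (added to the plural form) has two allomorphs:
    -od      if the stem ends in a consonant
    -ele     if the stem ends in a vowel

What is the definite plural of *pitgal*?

pitgaleveele

*pitgal*: last vowel = /a/, a non-high vowel → -eve → *pitgaleve*.
The plural form *pitgaleve* — final sound /e/ (a vowel) → -ele → *pitgaleveele*.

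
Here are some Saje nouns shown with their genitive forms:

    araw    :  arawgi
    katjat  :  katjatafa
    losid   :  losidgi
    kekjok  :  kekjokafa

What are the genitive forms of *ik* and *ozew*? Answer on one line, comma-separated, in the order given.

ikafa, ozewgi

The alternation tracks the final consonant of the stem — -afa when the stem ends in a voiceless consonant (*katjat*, *kekjok*); -gi when the stem ends in a voiced consonant (*araw*, *losid*).
The final consonant of *ik* is /k/, which is voiceless, so the suffix is -afa, giving *ikafa*.
The final consonant of *ozew* is /w/, which is voiced, so the suffix is -gi, giving *ozewgi*.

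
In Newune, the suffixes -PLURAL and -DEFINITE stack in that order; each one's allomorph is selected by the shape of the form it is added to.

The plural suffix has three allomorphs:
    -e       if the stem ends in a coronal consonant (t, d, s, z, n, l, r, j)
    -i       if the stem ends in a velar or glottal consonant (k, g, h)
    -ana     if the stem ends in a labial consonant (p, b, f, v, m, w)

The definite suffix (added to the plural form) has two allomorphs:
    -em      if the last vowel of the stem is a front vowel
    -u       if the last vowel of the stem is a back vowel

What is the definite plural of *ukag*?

Since the final consonant of *ukag* is /g/ (velar/glottal), it takes -i, giving *ukagi*.
The last vowel of the plural form *ukagi* is /i/, which is a front vowel, so the definite suffix is -em, giving *ukagiem*.

ukagiem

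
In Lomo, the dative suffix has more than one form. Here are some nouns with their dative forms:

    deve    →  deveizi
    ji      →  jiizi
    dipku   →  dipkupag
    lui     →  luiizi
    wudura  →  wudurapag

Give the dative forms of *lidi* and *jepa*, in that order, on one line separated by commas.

lidiizi, jepapag

The suffix is conditioned by the last vowel: -izi when the last vowel of the stem is a front vowel (*deve*, *ji*, *lui*); -pag when the last vowel of the stem is a back vowel (*dipku*, *wudura*).
Since the last vowel of *lidi* is /i/ (a front vowel), it takes -izi, giving *lidiizi*.
Since the last vowel of *jepa* is /a/ (a back vowel), it takes -pag, giving *jepapag*.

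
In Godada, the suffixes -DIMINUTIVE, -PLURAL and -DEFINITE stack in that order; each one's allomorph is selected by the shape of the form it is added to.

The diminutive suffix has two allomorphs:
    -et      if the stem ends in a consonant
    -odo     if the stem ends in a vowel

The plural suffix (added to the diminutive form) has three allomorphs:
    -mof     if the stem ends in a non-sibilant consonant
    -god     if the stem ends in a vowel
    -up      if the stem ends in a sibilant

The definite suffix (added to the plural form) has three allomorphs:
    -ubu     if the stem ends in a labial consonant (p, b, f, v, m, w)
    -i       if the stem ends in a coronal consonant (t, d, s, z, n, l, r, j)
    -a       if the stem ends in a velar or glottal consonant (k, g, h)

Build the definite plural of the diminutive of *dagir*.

*dagir*: final sound = /r/, a consonant → -et → *dagiret*.
The diminutive form *dagiret*: final sound = /t/, a non-sibilant consonant → -mof → *dagiretmof*.
The plural form *dagiretmof*: final consonant = /f/, labial → -ubu → *dagiretmofubu*.

dagiretmofubu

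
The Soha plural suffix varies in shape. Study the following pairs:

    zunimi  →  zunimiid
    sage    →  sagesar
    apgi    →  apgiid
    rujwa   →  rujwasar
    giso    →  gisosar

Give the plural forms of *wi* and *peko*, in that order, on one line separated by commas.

wiid, pekosar

The suffix is conditioned by the last vowel: -id when the last vowel of the stem is a high vowel (*zunimi*, *apgi*); -sar when the last vowel of the stem is a non-high vowel (*sage*, *rujwa*, *giso*).
*wi* — last vowel /i/ (a high vowel) → -id → *wiid*.
The last vowel of *peko* is /o/, which is a non-high vowel, so the suffix is -sar, giving *pekosar*.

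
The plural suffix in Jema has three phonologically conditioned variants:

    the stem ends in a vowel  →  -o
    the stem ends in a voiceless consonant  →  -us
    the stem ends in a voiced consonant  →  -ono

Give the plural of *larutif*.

*larutif* — final sound /f/ (a voiceless consonant) → -us → *larutifus*.

larutifus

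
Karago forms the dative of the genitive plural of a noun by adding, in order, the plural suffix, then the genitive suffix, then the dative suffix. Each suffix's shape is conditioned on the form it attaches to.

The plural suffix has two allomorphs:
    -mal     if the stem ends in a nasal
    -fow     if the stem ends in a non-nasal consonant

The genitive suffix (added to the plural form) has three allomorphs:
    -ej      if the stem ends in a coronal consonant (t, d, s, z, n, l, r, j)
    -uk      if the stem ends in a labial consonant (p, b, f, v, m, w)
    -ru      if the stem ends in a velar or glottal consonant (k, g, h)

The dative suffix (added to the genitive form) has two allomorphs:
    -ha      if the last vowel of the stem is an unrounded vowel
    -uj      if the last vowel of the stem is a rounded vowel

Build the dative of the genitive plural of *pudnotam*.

pudnotammalejha

Since the final consonant of *pudnotam* is /m/ (a nasal), it takes -mal, giving *pudnotammal*.
The plural form *pudnotammal*: final consonant = /l/, coronal → -ej → *pudnotammalej*.
The genitive form *pudnotammalej*: last vowel = /e/, an unrounded vowel → -ha → *pudnotammalejha*.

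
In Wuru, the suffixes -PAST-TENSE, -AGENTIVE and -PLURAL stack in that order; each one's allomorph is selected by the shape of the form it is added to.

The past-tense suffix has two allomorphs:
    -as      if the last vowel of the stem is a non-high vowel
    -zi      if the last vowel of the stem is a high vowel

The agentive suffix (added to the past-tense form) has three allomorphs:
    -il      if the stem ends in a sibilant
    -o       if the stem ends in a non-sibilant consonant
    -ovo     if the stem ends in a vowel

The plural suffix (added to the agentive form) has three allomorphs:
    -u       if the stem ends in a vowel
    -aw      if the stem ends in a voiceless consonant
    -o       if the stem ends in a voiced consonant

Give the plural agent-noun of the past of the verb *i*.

iziovou

The last vowel of *i* is /i/, which is a high vowel, so the past-tense suffix is -zi, giving *izi*.
The final sound of the past-tense form *izi* is /i/, which is a vowel, so the agentive suffix is -ovo, giving *iziovo*.
The agentive form *iziovo*: final sound = /o/, a vowel → -u → *iziovou*.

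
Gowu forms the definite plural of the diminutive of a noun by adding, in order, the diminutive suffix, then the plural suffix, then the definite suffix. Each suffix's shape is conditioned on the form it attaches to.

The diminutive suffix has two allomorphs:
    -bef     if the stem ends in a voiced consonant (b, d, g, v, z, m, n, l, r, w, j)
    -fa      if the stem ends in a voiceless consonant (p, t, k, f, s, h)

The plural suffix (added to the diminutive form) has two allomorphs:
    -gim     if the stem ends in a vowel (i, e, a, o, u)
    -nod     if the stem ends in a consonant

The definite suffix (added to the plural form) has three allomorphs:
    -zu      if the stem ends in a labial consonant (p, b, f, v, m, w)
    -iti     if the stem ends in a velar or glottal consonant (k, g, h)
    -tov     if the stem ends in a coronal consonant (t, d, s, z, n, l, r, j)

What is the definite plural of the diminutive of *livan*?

livanbefnodtov

*livan* — final consonant /n/ (voiced) → -bef → *livanbef*.
The diminutive form *livanbef*: final sound = /f/, a consonant → -nod → *livanbefnod*.
The plural form *livanbefnod*: final consonant = /d/, coronal → -tov → *livanbefnodtov*.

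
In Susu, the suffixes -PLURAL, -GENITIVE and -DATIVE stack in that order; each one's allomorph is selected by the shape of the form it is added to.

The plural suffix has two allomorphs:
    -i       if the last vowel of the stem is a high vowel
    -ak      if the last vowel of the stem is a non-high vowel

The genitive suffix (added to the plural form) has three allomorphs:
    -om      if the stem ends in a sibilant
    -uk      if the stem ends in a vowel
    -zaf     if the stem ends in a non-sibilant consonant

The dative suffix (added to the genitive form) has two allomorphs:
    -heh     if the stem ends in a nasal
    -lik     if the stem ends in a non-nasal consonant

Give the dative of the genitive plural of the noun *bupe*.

Since the last vowel of *bupe* is /e/ (a non-high vowel), it takes -ak, giving *bupeak*.
The plural form *bupeak* — final sound /k/ (a non-sibilant consonant) → -zaf → *bupeakzaf*.
Since the final consonant of the genitive form *bupeakzaf* is /f/ (non-nasal), it takes -lik, giving *bupeakzaflik*.

bupeakzaflik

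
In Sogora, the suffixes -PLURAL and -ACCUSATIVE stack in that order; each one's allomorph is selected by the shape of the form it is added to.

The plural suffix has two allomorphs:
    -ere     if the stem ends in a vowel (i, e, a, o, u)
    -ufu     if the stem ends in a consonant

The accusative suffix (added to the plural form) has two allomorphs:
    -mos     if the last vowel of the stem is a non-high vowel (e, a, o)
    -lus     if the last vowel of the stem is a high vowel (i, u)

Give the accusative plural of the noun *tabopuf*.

tabopufufulus

*tabopuf* — final sound /f/ (a consonant) → -ufu → *tabopufufu*.
The plural form *tabopufufu*: last vowel = /u/, a high vowel → -lus → *tabopufufulus*.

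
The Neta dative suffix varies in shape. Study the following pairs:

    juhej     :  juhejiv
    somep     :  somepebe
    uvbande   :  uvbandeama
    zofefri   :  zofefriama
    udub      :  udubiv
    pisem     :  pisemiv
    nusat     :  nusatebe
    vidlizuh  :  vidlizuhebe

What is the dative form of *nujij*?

nujijiv

The alternation tracks the final sound of the stem — -ebe when the stem ends in a voiceless consonant (*somep*, *nusat*, *vidlizuh*); -iv when the stem ends in a voiced consonant (*juhej*, *udub*, *pisem*); -ama when the stem ends in a vowel (*uvbande*, *zofefri*).
The final sound of *nujij* is /j/, which is a voiced consonant, so the suffix is -iv, giving *nujijiv*.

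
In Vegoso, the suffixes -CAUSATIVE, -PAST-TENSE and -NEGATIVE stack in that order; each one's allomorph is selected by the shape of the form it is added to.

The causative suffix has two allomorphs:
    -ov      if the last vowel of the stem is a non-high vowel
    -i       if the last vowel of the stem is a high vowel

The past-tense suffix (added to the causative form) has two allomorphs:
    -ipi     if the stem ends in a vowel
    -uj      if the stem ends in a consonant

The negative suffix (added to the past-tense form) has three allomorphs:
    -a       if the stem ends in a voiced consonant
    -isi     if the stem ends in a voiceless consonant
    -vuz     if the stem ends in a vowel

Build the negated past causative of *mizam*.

The last vowel of *mizam* is /a/, which is a non-high vowel, so the causative suffix is -ov, giving *mizamov*.
The causative form *mizamov* — final sound /v/ (a consonant) → -uj → *mizamovuj*.
The final sound of the past-tense form *mizamovuj* is /j/, which is a voiced consonant, so the negative suffix is -a, giving *mizamovuja*.

mizamovuja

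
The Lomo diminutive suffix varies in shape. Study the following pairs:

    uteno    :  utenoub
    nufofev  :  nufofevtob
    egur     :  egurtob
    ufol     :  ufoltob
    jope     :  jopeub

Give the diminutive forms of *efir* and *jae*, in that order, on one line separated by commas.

The suffix is conditioned by the final sound: -tob when the stem ends in a consonant (*nufofev*, *egur*, *ufol*); -ub when the stem ends in a vowel (*uteno*, *jope*).
*efir* — final sound /r/ (a consonant) → -tob → *efirtob*.
Since the final sound of *jae* is /e/ (a vowel), it takes -ub, giving *jaeub*.

efirtob, jaeub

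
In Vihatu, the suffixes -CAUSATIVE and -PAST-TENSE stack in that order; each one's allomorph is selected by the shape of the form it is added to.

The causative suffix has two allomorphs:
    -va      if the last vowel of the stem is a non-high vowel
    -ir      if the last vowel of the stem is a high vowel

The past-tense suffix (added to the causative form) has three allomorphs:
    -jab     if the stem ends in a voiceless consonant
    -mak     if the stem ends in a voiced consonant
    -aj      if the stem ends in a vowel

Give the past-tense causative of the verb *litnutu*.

litnutuirmak

*litnutu*: last vowel = /u/, a high vowel → -ir → *litnutuir*.
Since the final sound of the causative form *litnutuir* is /r/ (a voiced consonant), it takes -mak, giving *litnutuirmak*.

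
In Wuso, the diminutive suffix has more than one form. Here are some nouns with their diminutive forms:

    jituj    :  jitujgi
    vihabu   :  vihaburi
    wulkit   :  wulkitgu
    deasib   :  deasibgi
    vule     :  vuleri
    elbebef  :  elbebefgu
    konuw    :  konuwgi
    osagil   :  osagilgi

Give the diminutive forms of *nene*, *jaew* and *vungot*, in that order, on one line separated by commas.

neneri, jaewgi, vungotgu

Looking at the final sound of each stem: -gu when the stem ends in a voiceless consonant (*wulkit*, *elbebef*); -gi when the stem ends in a voiced consonant (*jituj*, *deasib*, *konuw*, *osagil*); -ri when the stem ends in a vowel (*vihabu*, *vule*).
The final sound of *nene* is /e/, which is a vowel, so the suffix is -ri, giving *neneri*.
The final sound of *jaew* is /w/, which is a voiced consonant, so the suffix is -gi, giving *jaewgi*.
*vungot* — final sound /t/ (a voiceless consonant) → -gu → *vungotgu*.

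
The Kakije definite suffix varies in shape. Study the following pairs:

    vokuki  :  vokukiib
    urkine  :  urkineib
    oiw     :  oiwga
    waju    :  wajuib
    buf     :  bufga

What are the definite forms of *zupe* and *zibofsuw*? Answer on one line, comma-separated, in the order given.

Looking at the final sound of each stem: -ga when the stem ends in a consonant (*oiw*, *buf*); -ib when the stem ends in a vowel (*vokuki*, *urkine*, *waju*).
Since the final sound of *zupe* is /e/ (a vowel), it takes -ib, giving *zupeib*.
Since the final sound of *zibofsuw* is /w/ (a consonant), it takes -ga, giving *zibofsuwga*.

zupeib, zibofsuwga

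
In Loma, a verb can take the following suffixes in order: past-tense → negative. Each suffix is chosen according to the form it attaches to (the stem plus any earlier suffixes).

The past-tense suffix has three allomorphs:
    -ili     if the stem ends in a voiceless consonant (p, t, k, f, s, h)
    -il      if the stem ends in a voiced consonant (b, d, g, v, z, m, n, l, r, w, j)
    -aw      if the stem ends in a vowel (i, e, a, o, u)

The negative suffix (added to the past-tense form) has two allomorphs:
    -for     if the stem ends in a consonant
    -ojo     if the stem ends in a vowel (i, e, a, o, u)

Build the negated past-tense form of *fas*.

fasiliojo

*fas*: final sound = /s/, a voiceless consonant → -ili → *fasili*.
Since the final sound of the past-tense form *fasili* is /i/ (a vowel), it takes -ojo, giving *fasiliojo*.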